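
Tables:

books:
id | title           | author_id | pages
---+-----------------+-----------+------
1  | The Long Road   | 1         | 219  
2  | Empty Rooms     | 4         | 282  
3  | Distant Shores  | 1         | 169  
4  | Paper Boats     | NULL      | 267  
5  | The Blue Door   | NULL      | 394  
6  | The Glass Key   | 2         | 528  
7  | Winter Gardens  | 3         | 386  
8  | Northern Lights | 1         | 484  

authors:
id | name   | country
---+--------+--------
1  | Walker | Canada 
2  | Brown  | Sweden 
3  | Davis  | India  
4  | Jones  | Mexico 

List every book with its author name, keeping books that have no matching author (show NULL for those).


LEFT JOIN keeps every row from books (the left table); where author_id has no match in authors, the author columns become NULL. Walk through each book:
  - book 1 (The Long Road): author_id=1 -> matches Walker
  - book 2 (Empty Rooms): author_id=4 -> matches Jones
  - book 3 (Distant Shores): author_id=1 -> matches Walker
  - book 4 (Paper Boats): author_id=NULL, no match -> kept with NULL
  - book 5 (The Blue Door): author_id=NULL, no match -> kept with NULL
  - book 6 (The Glass Key): author_id=2 -> matches Brown
  - book 7 (Winter Gardens): author_id=3 -> matches Davis
  - book 8 (Northern Lights): author_id=1 -> matches Walker
All 8 rows appear; 2 have NULL author.

SQL:
SELECT a.title, b.name AS author
FROM books a
LEFT JOIN authors b ON a.author_id = b.id

Result:
title           | author
----------------+-------
The Long Road   | Walker
Empty Rooms     | Jones 
Distant Shores  | Walker
Paper Boats     | NULL  
The Blue Door   | NULL  
The Glass Key   | Brown 
Winter Gardens  | Davis 
Northern Lights | Walker


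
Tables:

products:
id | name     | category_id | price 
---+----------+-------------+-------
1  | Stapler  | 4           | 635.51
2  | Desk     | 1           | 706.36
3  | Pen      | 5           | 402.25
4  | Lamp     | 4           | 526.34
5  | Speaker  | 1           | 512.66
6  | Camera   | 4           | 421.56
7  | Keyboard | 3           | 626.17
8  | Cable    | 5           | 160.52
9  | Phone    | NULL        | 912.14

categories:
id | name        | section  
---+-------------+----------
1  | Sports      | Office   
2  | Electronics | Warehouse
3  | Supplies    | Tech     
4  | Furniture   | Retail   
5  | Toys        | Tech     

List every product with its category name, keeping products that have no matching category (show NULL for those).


LEFT JOIN keeps every row from products (the left table); where category_id has no match in categories, the category columns become NULL. Walk through each product:
  - product 1 (Stapler): category_id=4 -> matches Furniture
  - product 2 (Desk): category_id=1 -> matches Sports
  - product 3 (Pen): category_id=5 -> matches Toys
  - product 4 (Lamp): category_id=4 -> matches Furniture
  - product 5 (Speaker): category_id=1 -> matches Sports
  - product 6 (Camera): category_id=4 -> matches Furniture
  - product 7 (Keyboard): category_id=3 -> matches Supplies
  - product 8 (Cable): category_id=5 -> matches Toys
  - product 9 (Phone): category_id=NULL, no match -> kept with NULL
All 9 rows appear; 1 has NULL category.

SQL:
SELECT a.name, b.name AS category
FROM products a
LEFT JOIN categories b ON a.category_id = b.id

Result:
name     | category 
---------+----------
Stapler  | Furniture
Desk     | Sports   
Pen      | Toys     
Lamp     | Furniture
Speaker  | Sports   
Camera   | Furniture
Keyboard | Supplies 
Cable    | Toys     
Phone    | NULL     


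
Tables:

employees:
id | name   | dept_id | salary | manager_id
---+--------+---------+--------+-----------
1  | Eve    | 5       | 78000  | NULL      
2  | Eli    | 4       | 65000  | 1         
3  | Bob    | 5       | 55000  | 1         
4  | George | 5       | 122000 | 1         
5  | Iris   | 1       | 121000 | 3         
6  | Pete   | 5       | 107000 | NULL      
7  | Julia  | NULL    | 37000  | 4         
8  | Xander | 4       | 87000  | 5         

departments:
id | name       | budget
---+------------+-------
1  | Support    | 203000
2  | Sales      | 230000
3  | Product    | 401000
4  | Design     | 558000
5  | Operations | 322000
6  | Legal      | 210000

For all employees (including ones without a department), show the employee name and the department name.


LEFT JOIN keeps every row from employees (the left table); where dept_id has no match in departments, the department columns become NULL. Walk through each employee:
  - employee 1 (Eve): dept_id=5 -> matches Operations
  - employee 2 (Eli): dept_id=4 -> matches Design
  - employee 3 (Bob): dept_id=5 -> matches Operations
  - employee 4 (George): dept_id=5 -> matches Operations
  - employee 5 (Iris): dept_id=1 -> matches Support
  - employee 6 (Pete): dept_id=5 -> matches Operations
  - employee 7 (Julia): dept_id=NULL, no match -> kept with NULL
  - employee 8 (Xander): dept_id=4 -> matches Design
All 8 rows appear; 1 has NULL department.

SQL:
SELECT a.name, b.name AS department
FROM employees a
LEFT JOIN departments b ON a.dept_id = b.id

Result:
name   | department
-------+-----------
Eve    | Operations
Eli    | Design    
Bob    | Operations
George | Operations
Iris   | Support   
Pete   | Operations
Julia  | NULL      
Xander | Design    


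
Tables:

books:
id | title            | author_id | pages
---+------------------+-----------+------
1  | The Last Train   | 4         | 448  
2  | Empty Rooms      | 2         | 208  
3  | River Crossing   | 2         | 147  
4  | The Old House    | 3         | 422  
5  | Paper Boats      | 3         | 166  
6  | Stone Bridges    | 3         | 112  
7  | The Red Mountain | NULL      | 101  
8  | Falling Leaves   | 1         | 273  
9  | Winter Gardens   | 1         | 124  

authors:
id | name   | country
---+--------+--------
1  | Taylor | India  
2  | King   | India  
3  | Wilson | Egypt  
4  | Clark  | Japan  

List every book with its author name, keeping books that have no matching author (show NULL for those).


LEFT JOIN keeps every row from books (the left table); where author_id has no match in authors, the author columns become NULL. Walk through each book:
  - book 1 (The Last Train): author_id=4 -> matches Clark
  - book 2 (Empty Rooms): author_id=2 -> matches King
  - book 3 (River Crossing): author_id=2 -> matches King
  - book 4 (The Old House): author_id=3 -> matches Wilson
  - book 5 (Paper Boats): author_id=3 -> matches Wilson
  - book 6 (Stone Bridges): author_id=3 -> matches Wilson
  - book 7 (The Red Mountain): author_id=NULL, no match -> kept with NULL
  - book 8 (Falling Leaves): author_id=1 -> matches Taylor
  - book 9 (Winter Gardens): author_id=1 -> matches Taylor
All 9 rows appear; 1 has NULL author.

SQL:
SELECT a.title, b.name AS author
FROM books a
LEFT JOIN authors b ON a.author_id = b.id

Result:
title            | author
-----------------+-------
The Last Train   | Clark 
Empty Rooms      | King  
River Crossing   | King  
The Old House    | Wilson
Paper Boats      | Wilson
Stone Bridges    | Wilson
The Red Mountain | NULL  
Falling Leaves   | Taylor
Winter Gardens   | Taylor


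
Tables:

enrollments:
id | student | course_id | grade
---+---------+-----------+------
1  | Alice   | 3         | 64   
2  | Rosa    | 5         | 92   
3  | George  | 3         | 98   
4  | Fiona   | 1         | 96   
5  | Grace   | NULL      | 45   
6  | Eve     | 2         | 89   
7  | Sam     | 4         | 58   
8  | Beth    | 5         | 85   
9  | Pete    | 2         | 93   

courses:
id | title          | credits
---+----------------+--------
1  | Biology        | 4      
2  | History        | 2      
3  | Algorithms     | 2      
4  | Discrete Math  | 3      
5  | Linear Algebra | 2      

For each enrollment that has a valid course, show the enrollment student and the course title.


INNER JOIN keeps only enrollments rows whose course_id matches an id in courses. Walk through each enrollment:
  - enrollment 1 (Alice): course_id=3 -> matches Algorithms
  - enrollment 2 (Rosa): course_id=5 -> matches Linear Algebra
  - enrollment 3 (George): course_id=3 -> matches Algorithms
  - enrollment 4 (Fiona): course_id=1 -> matches Biology
  - enrollment 5 (Grace): course_id=NULL, no match -> dropped
  - enrollment 6 (Eve): course_id=2 -> matches History
  - enrollment 7 (Sam): course_id=4 -> matches Discrete Math
  - enrollment 8 (Beth): course_id=5 -> matches Linear Algebra
  - enrollment 9 (Pete): course_id=2 -> matches History
So 1 of 9 rows is dropped.

SQL:
SELECT a.student, b.title AS course
FROM enrollments a
INNER JOIN courses b ON a.course_id = b.id

Result:
student | course        
--------+---------------
Alice   | Algorithms    
Rosa    | Linear Algebra
George  | Algorithms    
Fiona   | Biology       
Eve     | History       
Sam     | Discrete Math 
Beth    | Linear Algebra
Pete    | History       


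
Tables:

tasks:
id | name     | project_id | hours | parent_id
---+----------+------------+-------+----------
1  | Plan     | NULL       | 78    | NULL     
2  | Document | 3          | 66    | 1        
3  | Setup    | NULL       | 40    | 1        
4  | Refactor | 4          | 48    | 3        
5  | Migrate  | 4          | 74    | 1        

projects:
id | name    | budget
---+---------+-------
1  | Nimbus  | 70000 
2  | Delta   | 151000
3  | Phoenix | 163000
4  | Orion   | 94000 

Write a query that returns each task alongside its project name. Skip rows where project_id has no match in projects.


INNER JOIN keeps only tasks rows whose project_id matches an id in projects. Walk through each task:
  - task 1 (Plan): project_id=NULL, no match -> dropped
  - task 2 (Document): project_id=3 -> matches Phoenix
  - task 3 (Setup): project_id=NULL, no match -> dropped
  - task 4 (Refactor): project_id=4 -> matches Orion
  - task 5 (Migrate): project_id=4 -> matches Orion
So 2 of 5 rows are dropped.

SQL:
SELECT a.name, b.name AS project
FROM tasks a
INNER JOIN projects b ON a.project_id = b.id

Result:
name     | project
---------+--------
Document | Phoenix
Refactor | Orion  
Migrate  | Orion  


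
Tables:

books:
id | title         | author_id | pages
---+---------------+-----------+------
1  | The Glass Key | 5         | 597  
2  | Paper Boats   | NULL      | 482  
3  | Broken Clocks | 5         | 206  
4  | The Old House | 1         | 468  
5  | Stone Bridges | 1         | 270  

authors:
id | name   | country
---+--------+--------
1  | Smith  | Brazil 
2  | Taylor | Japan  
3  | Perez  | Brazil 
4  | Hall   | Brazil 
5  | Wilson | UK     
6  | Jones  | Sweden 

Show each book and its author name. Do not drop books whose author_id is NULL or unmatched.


LEFT JOIN keeps every row from books (the left table); where author_id has no match in authors, the author columns become NULL. Walk through each book:
  - book 1 (The Glass Key): author_id=5 -> matches Wilson
  - book 2 (Paper Boats): author_id=NULL, no match -> kept with NULL
  - book 3 (Broken Clocks): author_id=5 -> matches Wilson
  - book 4 (The Old House): author_id=1 -> matches Smith
  - book 5 (Stone Bridges): author_id=1 -> matches Smith
All 5 rows appear; 1 has NULL author.

SQL:
SELECT a.title, b.name AS author
FROM books a
LEFT JOIN authors b ON a.author_id = b.id

Result:
title         | author
--------------+-------
The Glass Key | Wilson
Paper Boats   | NULL  
Broken Clocks | Wilson
The Old House | Smith 
Stone Bridges | Smith 


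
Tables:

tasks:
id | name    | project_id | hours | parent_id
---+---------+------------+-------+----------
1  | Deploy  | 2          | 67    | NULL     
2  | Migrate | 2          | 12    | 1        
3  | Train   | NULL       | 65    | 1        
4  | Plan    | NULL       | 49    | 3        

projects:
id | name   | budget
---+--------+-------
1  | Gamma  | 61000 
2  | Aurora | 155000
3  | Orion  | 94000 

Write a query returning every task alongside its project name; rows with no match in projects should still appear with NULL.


LEFT JOIN keeps every row from tasks (the left table); where project_id has no match in projects, the project columns become NULL. Walk through each task:
  - task 1 (Deploy): project_id=2 -> matches Aurora
  - task 2 (Migrate): project_id=2 -> matches Aurora
  - task 3 (Train): project_id=NULL, no match -> kept with NULL
  - task 4 (Plan): project_id=NULL, no match -> kept with NULL
All 4 rows appear; 2 have NULL project.

SQL:
SELECT a.name, b.name AS project
FROM tasks a
LEFT JOIN projects b ON a.project_id = b.id

Result:
name    | project
--------+--------
Deploy  | Aurora 
Migrate | Aurora 
Train   | NULL   
Plan    | NULL   


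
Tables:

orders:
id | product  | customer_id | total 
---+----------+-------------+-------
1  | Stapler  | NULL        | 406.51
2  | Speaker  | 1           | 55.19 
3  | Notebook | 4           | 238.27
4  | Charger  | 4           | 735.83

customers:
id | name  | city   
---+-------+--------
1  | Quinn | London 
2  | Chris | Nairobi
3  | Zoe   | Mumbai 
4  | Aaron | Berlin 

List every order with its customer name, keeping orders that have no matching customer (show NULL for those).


LEFT JOIN keeps every row from orders (the left table); where customer_id has no match in customers, the customer columns become NULL. Walk through each order:
  - order 1 (Stapler): customer_id=NULL, no match -> kept with NULL
  - order 2 (Speaker): customer_id=1 -> matches Quinn
  - order 3 (Notebook): customer_id=4 -> matches Aaron
  - order 4 (Charger): customer_id=4 -> matches Aaron
All 4 rows appear; 1 has NULL customer.

SQL:
SELECT a.product, b.name AS customer
FROM orders a
LEFT JOIN customers b ON a.customer_id = b.id

Result:
product  | customer
---------+---------
Stapler  | NULL    
Speaker  | Quinn   
Notebook | Aaron   
Charger  | Aaron   


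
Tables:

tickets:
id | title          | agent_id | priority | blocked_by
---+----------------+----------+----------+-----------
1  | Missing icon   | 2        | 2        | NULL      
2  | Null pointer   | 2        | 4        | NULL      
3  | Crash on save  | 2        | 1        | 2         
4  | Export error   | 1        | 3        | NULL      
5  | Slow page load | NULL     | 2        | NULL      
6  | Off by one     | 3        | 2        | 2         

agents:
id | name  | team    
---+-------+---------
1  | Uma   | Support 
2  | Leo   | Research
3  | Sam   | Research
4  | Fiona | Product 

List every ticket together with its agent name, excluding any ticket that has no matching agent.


INNER JOIN keeps only tickets rows whose agent_id matches an id in agents. Walk through each ticket:
  - ticket 1 (Missing icon): agent_id=2 -> matches Leo
  - ticket 2 (Null pointer): agent_id=2 -> matches Leo
  - ticket 3 (Crash on save): agent_id=2 -> matches Leo
  - ticket 4 (Export error): agent_id=1 -> matches Uma
  - ticket 5 (Slow page load): agent_id=NULL, no match -> dropped
  - ticket 6 (Off by one): agent_id=3 -> matches Sam
So 1 of 6 rows is dropped.

SQL:
SELECT a.title, b.name AS agent
FROM tickets a
INNER JOIN agents b ON a.agent_id = b.id

Result:
title         | agent
--------------+------
Missing icon  | Leo  
Null pointer  | Leo  
Crash on save | Leo  
Export error  | Uma  
Off by one    | Sam  


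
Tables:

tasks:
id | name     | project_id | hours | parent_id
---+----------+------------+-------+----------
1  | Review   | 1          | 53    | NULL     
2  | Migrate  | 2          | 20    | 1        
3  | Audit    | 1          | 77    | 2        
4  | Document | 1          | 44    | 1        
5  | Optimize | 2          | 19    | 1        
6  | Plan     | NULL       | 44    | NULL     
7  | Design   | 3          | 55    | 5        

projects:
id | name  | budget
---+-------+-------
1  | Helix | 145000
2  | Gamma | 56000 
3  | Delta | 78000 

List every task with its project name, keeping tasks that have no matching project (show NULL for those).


LEFT JOIN keeps every row from tasks (the left table); where project_id has no match in projects, the project columns become NULL. Walk through each task:
  - task 1 (Review): project_id=1 -> matches Helix
  - task 2 (Migrate): project_id=2 -> matches Gamma
  - task 3 (Audit): project_id=1 -> matches Helix
  - task 4 (Document): project_id=1 -> matches Helix
  - task 5 (Optimize): project_id=2 -> matches Gamma
  - task 6 (Plan): project_id=NULL, no match -> kept with NULL
  - task 7 (Design): project_id=3 -> matches Delta
All 7 rows appear; 1 has NULL project.

SQL:
SELECT a.name, b.name AS project
FROM tasks a
LEFT JOIN projects b ON a.project_id = b.id

Result:
name     | project
---------+--------
Review   | Helix  
Migrate  | Gamma  
Audit    | Helix  
Document | Helix  
Optimize | Gamma  
Plan     | NULL   
Design   | Delta  


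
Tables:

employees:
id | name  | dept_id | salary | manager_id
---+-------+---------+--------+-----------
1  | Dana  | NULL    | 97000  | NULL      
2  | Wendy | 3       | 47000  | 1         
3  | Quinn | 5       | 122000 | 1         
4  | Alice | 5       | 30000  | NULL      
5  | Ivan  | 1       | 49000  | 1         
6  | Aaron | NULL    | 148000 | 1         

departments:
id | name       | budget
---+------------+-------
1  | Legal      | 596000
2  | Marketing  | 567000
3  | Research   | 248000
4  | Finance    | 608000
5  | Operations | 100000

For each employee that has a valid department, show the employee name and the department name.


INNER JOIN keeps only employees rows whose dept_id matches an id in departments. Walk through each employee:
  - employee 1 (Dana): dept_id=NULL, no match -> dropped
  - employee 2 (Wendy): dept_id=3 -> matches Research
  - employee 3 (Quinn): dept_id=5 -> matches Operations
  - employee 4 (Alice): dept_id=5 -> matches Operations
  - employee 5 (Ivan): dept_id=1 -> matches Legal
  - employee 6 (Aaron): dept_id=NULL, no match -> dropped
So 2 of 6 rows are dropped.

SQL:
SELECT a.name, b.name AS department
FROM employees a
INNER JOIN departments b ON a.dept_id = b.id

Result:
name  | department
------+-----------
Wendy | Research  
Quinn | Operations
Alice | Operations
Ivan  | Legal     


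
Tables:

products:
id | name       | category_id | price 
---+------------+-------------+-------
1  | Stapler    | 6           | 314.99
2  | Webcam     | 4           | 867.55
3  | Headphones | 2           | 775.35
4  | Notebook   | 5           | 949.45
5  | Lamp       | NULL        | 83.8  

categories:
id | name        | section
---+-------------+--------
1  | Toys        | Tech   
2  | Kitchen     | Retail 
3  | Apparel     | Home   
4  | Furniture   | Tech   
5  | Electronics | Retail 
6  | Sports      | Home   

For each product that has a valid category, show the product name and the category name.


INNER JOIN keeps only products rows whose category_id matches an id in categories. Walk through each product:
  - product 1 (Stapler): category_id=6 -> matches Sports
  - product 2 (Webcam): category_id=4 -> matches Furniture
  - product 3 (Headphones): category_id=2 -> matches Kitchen
  - product 4 (Notebook): category_id=5 -> matches Electronics
  - product 5 (Lamp): category_id=NULL, no match -> dropped
So 1 of 5 rows is dropped.

SQL:
SELECT a.name, b.name AS category
FROM products a
INNER JOIN categories b ON a.category_id = b.id

Result:
name       | category   
-----------+------------
Stapler    | Sports     
Webcam     | Furniture  
Headphones | Kitchen    
Notebook   | Electronics


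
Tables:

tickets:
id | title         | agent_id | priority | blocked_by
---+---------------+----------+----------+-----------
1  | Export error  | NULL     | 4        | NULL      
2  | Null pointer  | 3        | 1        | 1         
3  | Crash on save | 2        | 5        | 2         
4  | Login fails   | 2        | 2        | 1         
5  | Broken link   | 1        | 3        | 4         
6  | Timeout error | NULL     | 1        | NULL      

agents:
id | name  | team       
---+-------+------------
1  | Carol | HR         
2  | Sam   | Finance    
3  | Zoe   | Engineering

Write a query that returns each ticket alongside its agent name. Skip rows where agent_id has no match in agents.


INNER JOIN keeps only tickets rows whose agent_id matches an id in agents. Walk through each ticket:
  - ticket 1 (Export error): agent_id=NULL, no match -> dropped
  - ticket 2 (Null pointer): agent_id=3 -> matches Zoe
  - ticket 3 (Crash on save): agent_id=2 -> matches Sam
  - ticket 4 (Login fails): agent_id=2 -> matches Sam
  - ticket 5 (Broken link): agent_id=1 -> matches Carol
  - ticket 6 (Timeout error): agent_id=NULL, no match -> dropped
So 2 of 6 rows are dropped.

SQL:
SELECT a.title, b.name AS agent
FROM tickets a
INNER JOIN agents b ON a.agent_id = b.id

Result:
title         | agent
--------------+------
Null pointer  | Zoe  
Crash on save | Sam  
Login fails   | Sam  
Broken link   | Carol


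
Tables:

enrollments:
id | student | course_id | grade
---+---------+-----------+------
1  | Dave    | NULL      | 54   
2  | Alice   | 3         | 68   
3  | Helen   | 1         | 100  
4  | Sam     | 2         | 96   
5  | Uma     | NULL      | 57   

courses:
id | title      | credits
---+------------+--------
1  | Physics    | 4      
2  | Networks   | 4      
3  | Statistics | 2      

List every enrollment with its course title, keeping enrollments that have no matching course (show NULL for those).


LEFT JOIN keeps every row from enrollments (the left table); where course_id has no match in courses, the course columns become NULL. Walk through each enrollment:
  - enrollment 1 (Dave): course_id=NULL, no match -> kept with NULL
  - enrollment 2 (Alice): course_id=3 -> matches Statistics
  - enrollment 3 (Helen): course_id=1 -> matches Physics
  - enrollment 4 (Sam): course_id=2 -> matches Networks
  - enrollment 5 (Uma): course_id=NULL, no match -> kept with NULL
All 5 rows appear; 2 have NULL course.

SQL:
SELECT a.student, b.title AS course
FROM enrollments a
LEFT JOIN courses b ON a.course_id = b.id

Result:
student | course    
--------+-----------
Dave    | NULL      
Alice   | Statistics
Helen   | Physics   
Sam     | Networks  
Uma     | NULL      


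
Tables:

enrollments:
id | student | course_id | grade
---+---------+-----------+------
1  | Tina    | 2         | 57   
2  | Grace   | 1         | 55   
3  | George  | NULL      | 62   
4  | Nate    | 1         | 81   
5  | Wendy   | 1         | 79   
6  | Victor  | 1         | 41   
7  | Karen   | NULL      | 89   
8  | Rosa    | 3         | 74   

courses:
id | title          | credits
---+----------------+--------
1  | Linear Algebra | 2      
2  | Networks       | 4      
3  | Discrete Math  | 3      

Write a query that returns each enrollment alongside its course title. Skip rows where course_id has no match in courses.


INNER JOIN keeps only enrollments rows whose course_id matches an id in courses. Walk through each enrollment:
  - enrollment 1 (Tina): course_id=2 -> matches Networks
  - enrollment 2 (Grace): course_id=1 -> matches Linear Algebra
  - enrollment 3 (George): course_id=NULL, no match -> dropped
  - enrollment 4 (Nate): course_id=1 -> matches Linear Algebra
  - enrollment 5 (Wendy): course_id=1 -> matches Linear Algebra
  - enrollment 6 (Victor): course_id=1 -> matches Linear Algebra
  - enrollment 7 (Karen): course_id=NULL, no match -> dropped
  - enrollment 8 (Rosa): course_id=3 -> matches Discrete Math
So 2 of 8 rows are dropped.

SQL:
SELECT a.student, b.title AS course
FROM enrollments a
INNER JOIN courses b ON a.course_id = b.id

Result:
student | course        
--------+---------------
Tina    | Networks      
Grace   | Linear Algebra
Nate    | Linear Algebra
Wendy   | Linear Algebra
Victor  | Linear Algebra
Rosa    | Discrete Math 


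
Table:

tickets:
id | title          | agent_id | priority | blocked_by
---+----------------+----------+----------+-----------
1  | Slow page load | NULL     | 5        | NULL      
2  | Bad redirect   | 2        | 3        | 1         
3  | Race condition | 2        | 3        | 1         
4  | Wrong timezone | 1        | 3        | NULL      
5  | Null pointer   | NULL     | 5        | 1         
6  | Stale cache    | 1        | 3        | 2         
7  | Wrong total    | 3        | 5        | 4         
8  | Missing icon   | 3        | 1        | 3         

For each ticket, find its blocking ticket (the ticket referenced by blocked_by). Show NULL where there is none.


This is a self-join: tickets is joined to a second copy of itself, matching each row's blocked_by to another row's id. Use LEFT JOIN so rows with blocked_by=NULL are kept.
  - ticket 1 (Slow page load): blocked_by=NULL -> NULL
  - ticket 2 (Bad redirect): blocked_by=1 -> Slow page load
  - ticket 3 (Race condition): blocked_by=1 -> Slow page load
  - ticket 4 (Wrong timezone): blocked_by=NULL -> NULL
  - ticket 5 (Null pointer): blocked_by=1 -> Slow page load
  - ticket 6 (Stale cache): blocked_by=2 -> Bad redirect
  - ticket 7 (Wrong total): blocked_by=4 -> Wrong timezone
  - ticket 8 (Missing icon): blocked_by=3 -> Race condition

SQL:
SELECT a.title AS item, b.title AS blocked_by
FROM tickets a
LEFT JOIN tickets b ON a.blocked_by = b.id

Result:
item           | blocked_by    
---------------+---------------
Slow page load | NULL          
Bad redirect   | Slow page load
Race condition | Slow page load
Wrong timezone | NULL          
Null pointer   | Slow page load
Stale cache    | Bad redirect  
Wrong total    | Wrong timezone
Missing icon   | Race condition


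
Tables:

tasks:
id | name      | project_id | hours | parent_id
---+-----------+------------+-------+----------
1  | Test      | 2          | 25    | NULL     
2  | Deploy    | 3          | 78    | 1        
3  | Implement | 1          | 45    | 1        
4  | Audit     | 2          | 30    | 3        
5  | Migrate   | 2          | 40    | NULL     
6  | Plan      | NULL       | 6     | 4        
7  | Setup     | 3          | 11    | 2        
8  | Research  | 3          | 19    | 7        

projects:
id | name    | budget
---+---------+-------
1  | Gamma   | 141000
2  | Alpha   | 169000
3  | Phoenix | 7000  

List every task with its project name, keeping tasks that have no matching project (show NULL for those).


LEFT JOIN keeps every row from tasks (the left table); where project_id has no match in projects, the project columns become NULL. Walk through each task:
  - task 1 (Test): project_id=2 -> matches Alpha
  - task 2 (Deploy): project_id=3 -> matches Phoenix
  - task 3 (Implement): project_id=1 -> matches Gamma
  - task 4 (Audit): project_id=2 -> matches Alpha
  - task 5 (Migrate): project_id=2 -> matches Alpha
  - task 6 (Plan): project_id=NULL, no match -> kept with NULL
  - task 7 (Setup): project_id=3 -> matches Phoenix
  - task 8 (Research): project_id=3 -> matches Phoenix
All 8 rows appear; 1 has NULL project.

SQL:
SELECT a.name, b.name AS project
FROM tasks a
LEFT JOIN projects b ON a.project_id = b.id

Result:
name      | project
----------+--------
Test      | Alpha  
Deploy    | Phoenix
Implement | Gamma  
Audit     | Alpha  
Migrate   | Alpha  
Plan      | NULL   
Setup     | Phoenix
Research  | Phoenix


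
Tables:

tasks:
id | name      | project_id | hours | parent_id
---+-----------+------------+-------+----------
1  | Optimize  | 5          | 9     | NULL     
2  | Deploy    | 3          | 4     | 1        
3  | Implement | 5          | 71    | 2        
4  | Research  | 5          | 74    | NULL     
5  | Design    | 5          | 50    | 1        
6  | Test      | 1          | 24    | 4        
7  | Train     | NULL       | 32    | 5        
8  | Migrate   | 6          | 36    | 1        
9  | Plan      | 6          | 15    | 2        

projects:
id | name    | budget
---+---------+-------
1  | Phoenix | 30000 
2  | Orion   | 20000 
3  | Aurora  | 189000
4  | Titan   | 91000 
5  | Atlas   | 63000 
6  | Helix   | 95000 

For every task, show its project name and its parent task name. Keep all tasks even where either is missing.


Two LEFT JOINs from the same base table tasks: one to projects via project_id, one to tasks itself via parent_id. Both are LEFT so every task is preserved.
Match against projects:
  - task 1 (Optimize): project_id=5 -> matches Atlas
  - task 2 (Deploy): project_id=3 -> matches Aurora
  - task 3 (Implement): project_id=5 -> matches Atlas
  - task 4 (Research): project_id=5 -> matches Atlas
  - task 5 (Design): project_id=5 -> matches Atlas
  - task 6 (Test): project_id=1 -> matches Phoenix
  - task 7 (Train): project_id=NULL, no match -> kept with NULL
  - task 8 (Migrate): project_id=6 -> matches Helix
  - task 9 (Plan): project_id=6 -> matches Helix
Match against tasks (self):
  - task 1 (Optimize): parent_id=NULL -> NULL
  - task 2 (Deploy): parent_id=1 -> Optimize
  - task 3 (Implement): parent_id=2 -> Deploy
  - task 4 (Research): parent_id=NULL -> NULL
  - task 5 (Design): parent_id=1 -> Optimize
  - task 6 (Test): parent_id=4 -> Research
  - task 7 (Train): parent_id=5 -> Design
  - task 8 (Migrate): parent_id=1 -> Optimize
  - task 9 (Plan): parent_id=2 -> Deploy

SQL:
SELECT a.name, b.name AS project, c.name AS parent
FROM tasks a
LEFT JOIN projects b ON a.project_id = b.id
LEFT JOIN tasks c ON a.parent_id = c.id

Result:
name      | project | parent  
----------+---------+---------
Optimize  | Atlas   | NULL    
Deploy    | Aurora  | Optimize
Implement | Atlas   | Deploy  
Research  | Atlas   | NULL    
Design    | Atlas   | Optimize
Test      | Phoenix | Research
Train     | NULL    | Design  
Migrate   | Helix   | Optimize
Plan      | Helix   | Deploy  


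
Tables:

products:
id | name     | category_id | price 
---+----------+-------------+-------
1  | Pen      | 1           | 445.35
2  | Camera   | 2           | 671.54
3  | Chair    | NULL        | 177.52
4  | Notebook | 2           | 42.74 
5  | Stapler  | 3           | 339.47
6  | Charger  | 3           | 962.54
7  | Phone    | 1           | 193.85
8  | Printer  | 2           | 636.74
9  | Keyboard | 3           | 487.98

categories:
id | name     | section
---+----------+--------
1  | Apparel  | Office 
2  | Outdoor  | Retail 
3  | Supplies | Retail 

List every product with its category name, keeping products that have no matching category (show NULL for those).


LEFT JOIN keeps every row from products (the left table); where category_id has no match in categories, the category columns become NULL. Walk through each product:
  - product 1 (Pen): category_id=1 -> matches Apparel
  - product 2 (Camera): category_id=2 -> matches Outdoor
  - product 3 (Chair): category_id=NULL, no match -> kept with NULL
  - product 4 (Notebook): category_id=2 -> matches Outdoor
  - product 5 (Stapler): category_id=3 -> matches Supplies
  - product 6 (Charger): category_id=3 -> matches Supplies
  - product 7 (Phone): category_id=1 -> matches Apparel
  - product 8 (Printer): category_id=2 -> matches Outdoor
  - product 9 (Keyboard): category_id=3 -> matches Supplies
All 9 rows appear; 1 has NULL category.

SQL:
SELECT a.name, b.name AS category
FROM products a
LEFT JOIN categories b ON a.category_id = b.id

Result:
name     | category
---------+---------
Pen      | Apparel 
Camera   | Outdoor 
Chair    | NULL    
Notebook | Outdoor 
Stapler  | Supplies
Charger  | Supplies
Phone    | Apparel 
Printer  | Outdoor 
Keyboard | Supplies


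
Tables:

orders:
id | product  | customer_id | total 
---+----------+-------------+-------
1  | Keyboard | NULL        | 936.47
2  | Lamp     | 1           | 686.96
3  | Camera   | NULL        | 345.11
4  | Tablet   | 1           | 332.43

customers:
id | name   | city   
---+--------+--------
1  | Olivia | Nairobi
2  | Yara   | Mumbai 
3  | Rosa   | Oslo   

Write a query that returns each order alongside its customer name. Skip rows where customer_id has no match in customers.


INNER JOIN keeps only orders rows whose customer_id matches an id in customers. Walk through each order:
  - order 1 (Keyboard): customer_id=NULL, no match -> dropped
  - order 2 (Lamp): customer_id=1 -> matches Olivia
  - order 3 (Camera): customer_id=NULL, no match -> dropped
  - order 4 (Tablet): customer_id=1 -> matches Olivia
So 2 of 4 rows are dropped.

SQL:
SELECT a.product, b.name AS customer
FROM orders a
INNER JOIN customers b ON a.customer_id = b.id

Result:
product | customer
--------+---------
Lamp    | Olivia  
Tablet  | Olivia  


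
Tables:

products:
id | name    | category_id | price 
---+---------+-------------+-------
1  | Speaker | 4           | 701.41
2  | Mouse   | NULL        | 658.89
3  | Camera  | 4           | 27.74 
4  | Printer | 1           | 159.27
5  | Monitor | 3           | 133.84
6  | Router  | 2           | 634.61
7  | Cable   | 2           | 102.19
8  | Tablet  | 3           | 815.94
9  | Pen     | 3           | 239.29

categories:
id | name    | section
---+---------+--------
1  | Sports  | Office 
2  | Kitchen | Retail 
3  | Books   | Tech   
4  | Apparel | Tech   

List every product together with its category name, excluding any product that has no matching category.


INNER JOIN keeps only products rows whose category_id matches an id in categories. Walk through each product:
  - product 1 (Speaker): category_id=4 -> matches Apparel
  - product 2 (Mouse): category_id=NULL, no match -> dropped
  - product 3 (Camera): category_id=4 -> matches Apparel
  - product 4 (Printer): category_id=1 -> matches Sports
  - product 5 (Monitor): category_id=3 -> matches Books
  - product 6 (Router): category_id=2 -> matches Kitchen
  - product 7 (Cable): category_id=2 -> matches Kitchen
  - product 8 (Tablet): category_id=3 -> matches Books
  - product 9 (Pen): category_id=3 -> matches Books
So 1 of 9 rows is dropped.

SQL:
SELECT a.name, b.name AS category
FROM products a
INNER JOIN categories b ON a.category_id = b.id

Result:
name    | category
--------+---------
Speaker | Apparel 
Camera  | Apparel 
Printer | Sports  
Monitor | Books   
Router  | Kitchen 
Cable   | Kitchen 
Tablet  | Books   
Pen     | Books   


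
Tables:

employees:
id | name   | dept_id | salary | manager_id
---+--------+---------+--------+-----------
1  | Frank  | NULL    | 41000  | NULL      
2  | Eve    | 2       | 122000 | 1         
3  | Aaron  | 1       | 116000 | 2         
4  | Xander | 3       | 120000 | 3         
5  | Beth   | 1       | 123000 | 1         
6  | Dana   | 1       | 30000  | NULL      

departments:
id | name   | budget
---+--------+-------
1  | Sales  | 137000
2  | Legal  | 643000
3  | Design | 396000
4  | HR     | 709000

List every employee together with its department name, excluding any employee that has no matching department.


INNER JOIN keeps only employees rows whose dept_id matches an id in departments. Walk through each employee:
  - employee 1 (Frank): dept_id=NULL, no match -> dropped
  - employee 2 (Eve): dept_id=2 -> matches Legal
  - employee 3 (Aaron): dept_id=1 -> matches Sales
  - employee 4 (Xander): dept_id=3 -> matches Design
  - employee 5 (Beth): dept_id=1 -> matches Sales
  - employee 6 (Dana): dept_id=1 -> matches Sales
So 1 of 6 rows is dropped.

SQL:
SELECT a.name, b.name AS department
FROM employees a
INNER JOIN departments b ON a.dept_id = b.id

Result:
name   | department
-------+-----------
Eve    | Legal     
Aaron  | Sales     
Xander | Design    
Beth   | Sales     
Dana   | Sales     


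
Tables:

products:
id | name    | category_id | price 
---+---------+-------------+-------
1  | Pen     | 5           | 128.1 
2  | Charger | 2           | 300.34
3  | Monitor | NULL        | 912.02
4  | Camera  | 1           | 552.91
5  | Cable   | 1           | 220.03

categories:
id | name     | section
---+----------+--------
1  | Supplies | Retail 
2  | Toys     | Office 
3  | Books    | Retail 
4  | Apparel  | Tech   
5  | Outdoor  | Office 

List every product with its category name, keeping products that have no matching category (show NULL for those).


LEFT JOIN keeps every row from products (the left table); where category_id has no match in categories, the category columns become NULL. Walk through each product:
  - product 1 (Pen): category_id=5 -> matches Outdoor
  - product 2 (Charger): category_id=2 -> matches Toys
  - product 3 (Monitor): category_id=NULL, no match -> kept with NULL
  - product 4 (Camera): category_id=1 -> matches Supplies
  - product 5 (Cable): category_id=1 -> matches Supplies
All 5 rows appear; 1 has NULL category.

SQL:
SELECT a.name, b.name AS category
FROM products a
LEFT JOIN categories b ON a.category_id = b.id

Result:
name    | category
--------+---------
Pen     | Outdoor 
Charger | Toys    
Monitor | NULL    
Camera  | Supplies
Cable   | Supplies


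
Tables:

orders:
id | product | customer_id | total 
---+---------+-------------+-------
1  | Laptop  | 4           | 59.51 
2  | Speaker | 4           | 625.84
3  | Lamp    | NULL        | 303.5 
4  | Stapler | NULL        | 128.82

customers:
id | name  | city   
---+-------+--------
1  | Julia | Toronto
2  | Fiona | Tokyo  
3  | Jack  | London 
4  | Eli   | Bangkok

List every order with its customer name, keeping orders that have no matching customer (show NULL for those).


LEFT JOIN keeps every row from orders (the left table); where customer_id has no match in customers, the customer columns become NULL. Walk through each order:
  - order 1 (Laptop): customer_id=4 -> matches Eli
  - order 2 (Speaker): customer_id=4 -> matches Eli
  - order 3 (Lamp): customer_id=NULL, no match -> kept with NULL
  - order 4 (Stapler): customer_id=NULL, no match -> kept with NULL
All 4 rows appear; 2 have NULL customer.

SQL:
SELECT a.product, b.name AS customer
FROM orders a
LEFT JOIN customers b ON a.customer_id = b.id

Result:
product | customer
--------+---------
Laptop  | Eli     
Speaker | Eli     
Lamp    | NULL    
Stapler | NULL    


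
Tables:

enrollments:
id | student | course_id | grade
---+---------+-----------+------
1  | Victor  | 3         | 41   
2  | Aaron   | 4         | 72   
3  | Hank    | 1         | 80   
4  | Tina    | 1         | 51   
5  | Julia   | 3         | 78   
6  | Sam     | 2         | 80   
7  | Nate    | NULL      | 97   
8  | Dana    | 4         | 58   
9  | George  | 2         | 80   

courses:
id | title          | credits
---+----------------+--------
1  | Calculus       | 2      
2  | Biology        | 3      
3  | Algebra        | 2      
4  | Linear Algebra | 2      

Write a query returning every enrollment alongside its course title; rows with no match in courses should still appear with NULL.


LEFT JOIN keeps every row from enrollments (the left table); where course_id has no match in courses, the course columns become NULL. Walk through each enrollment:
  - enrollment 1 (Victor): course_id=3 -> matches Algebra
  - enrollment 2 (Aaron): course_id=4 -> matches Linear Algebra
  - enrollment 3 (Hank): course_id=1 -> matches Calculus
  - enrollment 4 (Tina): course_id=1 -> matches Calculus
  - enrollment 5 (Julia): course_id=3 -> matches Algebra
  - enrollment 6 (Sam): course_id=2 -> matches Biology
  - enrollment 7 (Nate): course_id=NULL, no match -> kept with NULL
  - enrollment 8 (Dana): course_id=4 -> matches Linear Algebra
  - enrollment 9 (George): course_id=2 -> matches Biology
All 9 rows appear; 1 has NULL course.

SQL:
SELECT a.student, b.title AS course
FROM enrollments a
LEFT JOIN courses b ON a.course_id = b.id

Result:
student | course        
--------+---------------
Victor  | Algebra       
Aaron   | Linear Algebra
Hank    | Calculus      
Tina    | Calculus      
Julia   | Algebra       
Sam     | Biology       
Nate    | NULL          
Dana    | Linear Algebra
George  | Biology       


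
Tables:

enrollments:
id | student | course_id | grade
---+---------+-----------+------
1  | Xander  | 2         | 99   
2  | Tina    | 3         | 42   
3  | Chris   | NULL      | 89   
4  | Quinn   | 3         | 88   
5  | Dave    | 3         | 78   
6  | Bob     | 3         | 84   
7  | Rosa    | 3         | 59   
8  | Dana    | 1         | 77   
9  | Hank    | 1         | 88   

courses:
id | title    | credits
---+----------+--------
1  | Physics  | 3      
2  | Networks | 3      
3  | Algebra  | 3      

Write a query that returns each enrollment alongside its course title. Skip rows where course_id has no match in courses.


INNER JOIN keeps only enrollments rows whose course_id matches an id in courses. Walk through each enrollment:
  - enrollment 1 (Xander): course_id=2 -> matches Networks
  - enrollment 2 (Tina): course_id=3 -> matches Algebra
  - enrollment 3 (Chris): course_id=NULL, no match -> dropped
  - enrollment 4 (Quinn): course_id=3 -> matches Algebra
  - enrollment 5 (Dave): course_id=3 -> matches Algebra
  - enrollment 6 (Bob): course_id=3 -> matches Algebra
  - enrollment 7 (Rosa): course_id=3 -> matches Algebra
  - enrollment 8 (Dana): course_id=1 -> matches Physics
  - enrollment 9 (Hank): course_id=1 -> matches Physics
So 1 of 9 rows is dropped.

SQL:
SELECT a.student, b.title AS course
FROM enrollments a
INNER JOIN courses b ON a.course_id = b.id

Result:
student | course  
--------+---------
Xander  | Networks
Tina    | Algebra 
Quinn   | Algebra 
Dave    | Algebra 
Bob     | Algebra 
Rosa    | Algebra 
Dana    | Physics 
Hank    | Physics 
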